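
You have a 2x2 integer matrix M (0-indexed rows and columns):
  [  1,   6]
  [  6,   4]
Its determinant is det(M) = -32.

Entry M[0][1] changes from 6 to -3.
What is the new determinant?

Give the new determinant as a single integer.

det is linear in row 0: changing M[0][1] by delta changes det by delta * cofactor(0,1).
Cofactor C_01 = (-1)^(0+1) * minor(0,1) = -6
Entry delta = -3 - 6 = -9
Det delta = -9 * -6 = 54
New det = -32 + 54 = 22

Answer: 22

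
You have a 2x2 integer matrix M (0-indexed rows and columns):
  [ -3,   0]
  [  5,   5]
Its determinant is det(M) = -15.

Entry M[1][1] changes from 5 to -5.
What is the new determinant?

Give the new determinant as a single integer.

det is linear in row 1: changing M[1][1] by delta changes det by delta * cofactor(1,1).
Cofactor C_11 = (-1)^(1+1) * minor(1,1) = -3
Entry delta = -5 - 5 = -10
Det delta = -10 * -3 = 30
New det = -15 + 30 = 15

Answer: 15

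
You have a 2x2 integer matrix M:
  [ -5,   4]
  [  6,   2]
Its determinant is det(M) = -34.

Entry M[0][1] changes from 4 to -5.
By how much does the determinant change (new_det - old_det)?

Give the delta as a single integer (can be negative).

Answer: 54

Derivation:
Cofactor C_01 = -6
Entry delta = -5 - 4 = -9
Det delta = entry_delta * cofactor = -9 * -6 = 54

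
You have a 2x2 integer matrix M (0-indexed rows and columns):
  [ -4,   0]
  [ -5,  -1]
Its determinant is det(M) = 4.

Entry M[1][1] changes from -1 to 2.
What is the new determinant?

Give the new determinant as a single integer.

Answer: -8

Derivation:
det is linear in row 1: changing M[1][1] by delta changes det by delta * cofactor(1,1).
Cofactor C_11 = (-1)^(1+1) * minor(1,1) = -4
Entry delta = 2 - -1 = 3
Det delta = 3 * -4 = -12
New det = 4 + -12 = -8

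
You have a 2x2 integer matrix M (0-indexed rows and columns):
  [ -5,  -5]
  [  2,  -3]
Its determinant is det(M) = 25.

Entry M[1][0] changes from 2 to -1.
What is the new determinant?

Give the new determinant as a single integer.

Answer: 10

Derivation:
det is linear in row 1: changing M[1][0] by delta changes det by delta * cofactor(1,0).
Cofactor C_10 = (-1)^(1+0) * minor(1,0) = 5
Entry delta = -1 - 2 = -3
Det delta = -3 * 5 = -15
New det = 25 + -15 = 10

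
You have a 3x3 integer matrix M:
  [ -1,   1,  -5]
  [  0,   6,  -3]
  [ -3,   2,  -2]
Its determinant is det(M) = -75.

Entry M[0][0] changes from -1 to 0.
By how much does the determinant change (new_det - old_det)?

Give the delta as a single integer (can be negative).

Cofactor C_00 = -6
Entry delta = 0 - -1 = 1
Det delta = entry_delta * cofactor = 1 * -6 = -6

Answer: -6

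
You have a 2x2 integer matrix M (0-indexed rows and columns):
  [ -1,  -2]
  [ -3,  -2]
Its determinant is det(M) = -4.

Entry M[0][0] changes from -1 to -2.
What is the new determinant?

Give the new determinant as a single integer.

det is linear in row 0: changing M[0][0] by delta changes det by delta * cofactor(0,0).
Cofactor C_00 = (-1)^(0+0) * minor(0,0) = -2
Entry delta = -2 - -1 = -1
Det delta = -1 * -2 = 2
New det = -4 + 2 = -2

Answer: -2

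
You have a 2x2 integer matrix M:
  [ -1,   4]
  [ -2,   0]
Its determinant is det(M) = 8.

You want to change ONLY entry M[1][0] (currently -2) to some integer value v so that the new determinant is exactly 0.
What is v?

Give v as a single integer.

det is linear in entry M[1][0]: det = old_det + (v - -2) * C_10
Cofactor C_10 = -4
Want det = 0: 8 + (v - -2) * -4 = 0
  (v - -2) = -8 / -4 = 2
  v = -2 + (2) = 0

Answer: 0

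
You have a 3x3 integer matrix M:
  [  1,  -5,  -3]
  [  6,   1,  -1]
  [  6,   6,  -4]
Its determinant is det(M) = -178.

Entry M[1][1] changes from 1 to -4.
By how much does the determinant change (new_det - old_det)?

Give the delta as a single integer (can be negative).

Cofactor C_11 = 14
Entry delta = -4 - 1 = -5
Det delta = entry_delta * cofactor = -5 * 14 = -70

Answer: -70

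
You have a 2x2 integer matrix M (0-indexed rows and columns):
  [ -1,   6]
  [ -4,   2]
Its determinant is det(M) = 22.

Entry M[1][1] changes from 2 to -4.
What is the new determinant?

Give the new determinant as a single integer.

Answer: 28

Derivation:
det is linear in row 1: changing M[1][1] by delta changes det by delta * cofactor(1,1).
Cofactor C_11 = (-1)^(1+1) * minor(1,1) = -1
Entry delta = -4 - 2 = -6
Det delta = -6 * -1 = 6
New det = 22 + 6 = 28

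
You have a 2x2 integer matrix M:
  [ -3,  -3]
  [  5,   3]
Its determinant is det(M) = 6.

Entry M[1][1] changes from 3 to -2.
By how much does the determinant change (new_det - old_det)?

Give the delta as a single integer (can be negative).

Cofactor C_11 = -3
Entry delta = -2 - 3 = -5
Det delta = entry_delta * cofactor = -5 * -3 = 15

Answer: 15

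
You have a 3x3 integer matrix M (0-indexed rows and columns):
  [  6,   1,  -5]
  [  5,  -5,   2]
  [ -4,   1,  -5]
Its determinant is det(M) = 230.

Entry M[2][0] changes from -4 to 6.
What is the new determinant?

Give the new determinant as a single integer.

det is linear in row 2: changing M[2][0] by delta changes det by delta * cofactor(2,0).
Cofactor C_20 = (-1)^(2+0) * minor(2,0) = -23
Entry delta = 6 - -4 = 10
Det delta = 10 * -23 = -230
New det = 230 + -230 = 0

Answer: 0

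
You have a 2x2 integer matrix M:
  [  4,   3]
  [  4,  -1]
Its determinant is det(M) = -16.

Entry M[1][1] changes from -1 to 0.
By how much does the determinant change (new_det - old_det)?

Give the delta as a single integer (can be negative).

Answer: 4

Derivation:
Cofactor C_11 = 4
Entry delta = 0 - -1 = 1
Det delta = entry_delta * cofactor = 1 * 4 = 4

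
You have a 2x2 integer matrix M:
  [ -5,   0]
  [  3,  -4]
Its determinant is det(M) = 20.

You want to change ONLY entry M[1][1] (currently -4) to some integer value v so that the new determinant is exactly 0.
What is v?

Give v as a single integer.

Answer: 0

Derivation:
det is linear in entry M[1][1]: det = old_det + (v - -4) * C_11
Cofactor C_11 = -5
Want det = 0: 20 + (v - -4) * -5 = 0
  (v - -4) = -20 / -5 = 4
  v = -4 + (4) = 0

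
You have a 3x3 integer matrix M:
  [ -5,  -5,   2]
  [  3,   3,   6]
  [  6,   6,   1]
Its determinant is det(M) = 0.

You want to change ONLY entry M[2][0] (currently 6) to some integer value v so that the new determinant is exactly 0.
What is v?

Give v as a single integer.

Answer: 6

Derivation:
det is linear in entry M[2][0]: det = old_det + (v - 6) * C_20
Cofactor C_20 = -36
Want det = 0: 0 + (v - 6) * -36 = 0
  (v - 6) = 0 / -36 = 0
  v = 6 + (0) = 6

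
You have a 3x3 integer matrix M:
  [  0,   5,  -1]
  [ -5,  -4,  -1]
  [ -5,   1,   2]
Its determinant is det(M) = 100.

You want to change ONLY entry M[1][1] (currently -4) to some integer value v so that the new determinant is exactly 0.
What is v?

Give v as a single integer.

det is linear in entry M[1][1]: det = old_det + (v - -4) * C_11
Cofactor C_11 = -5
Want det = 0: 100 + (v - -4) * -5 = 0
  (v - -4) = -100 / -5 = 20
  v = -4 + (20) = 16

Answer: 16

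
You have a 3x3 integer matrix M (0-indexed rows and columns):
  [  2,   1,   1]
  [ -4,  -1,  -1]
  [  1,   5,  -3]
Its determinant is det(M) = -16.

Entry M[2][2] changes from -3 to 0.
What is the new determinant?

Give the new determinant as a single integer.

det is linear in row 2: changing M[2][2] by delta changes det by delta * cofactor(2,2).
Cofactor C_22 = (-1)^(2+2) * minor(2,2) = 2
Entry delta = 0 - -3 = 3
Det delta = 3 * 2 = 6
New det = -16 + 6 = -10

Answer: -10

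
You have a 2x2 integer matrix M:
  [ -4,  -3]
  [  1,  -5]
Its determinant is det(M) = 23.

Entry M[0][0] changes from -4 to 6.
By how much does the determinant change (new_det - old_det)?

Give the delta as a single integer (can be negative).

Cofactor C_00 = -5
Entry delta = 6 - -4 = 10
Det delta = entry_delta * cofactor = 10 * -5 = -50

Answer: -50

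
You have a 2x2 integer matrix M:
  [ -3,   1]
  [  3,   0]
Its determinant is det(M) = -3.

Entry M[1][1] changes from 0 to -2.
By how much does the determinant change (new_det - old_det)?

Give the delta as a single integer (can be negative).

Answer: 6

Derivation:
Cofactor C_11 = -3
Entry delta = -2 - 0 = -2
Det delta = entry_delta * cofactor = -2 * -3 = 6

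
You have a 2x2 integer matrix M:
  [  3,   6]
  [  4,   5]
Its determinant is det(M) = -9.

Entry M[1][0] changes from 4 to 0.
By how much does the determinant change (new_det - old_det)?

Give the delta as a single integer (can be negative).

Cofactor C_10 = -6
Entry delta = 0 - 4 = -4
Det delta = entry_delta * cofactor = -4 * -6 = 24

Answer: 24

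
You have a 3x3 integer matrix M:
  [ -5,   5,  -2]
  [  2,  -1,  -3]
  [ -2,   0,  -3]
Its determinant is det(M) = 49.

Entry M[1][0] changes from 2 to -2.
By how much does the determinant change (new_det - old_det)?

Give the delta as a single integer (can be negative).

Answer: -60

Derivation:
Cofactor C_10 = 15
Entry delta = -2 - 2 = -4
Det delta = entry_delta * cofactor = -4 * 15 = -60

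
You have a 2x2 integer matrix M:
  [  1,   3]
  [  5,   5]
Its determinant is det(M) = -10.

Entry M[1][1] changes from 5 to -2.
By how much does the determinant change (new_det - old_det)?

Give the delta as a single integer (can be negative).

Cofactor C_11 = 1
Entry delta = -2 - 5 = -7
Det delta = entry_delta * cofactor = -7 * 1 = -7

Answer: -7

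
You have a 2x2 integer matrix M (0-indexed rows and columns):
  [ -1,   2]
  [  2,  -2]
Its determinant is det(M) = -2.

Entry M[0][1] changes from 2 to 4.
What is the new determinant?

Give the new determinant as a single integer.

det is linear in row 0: changing M[0][1] by delta changes det by delta * cofactor(0,1).
Cofactor C_01 = (-1)^(0+1) * minor(0,1) = -2
Entry delta = 4 - 2 = 2
Det delta = 2 * -2 = -4
New det = -2 + -4 = -6

Answer: -6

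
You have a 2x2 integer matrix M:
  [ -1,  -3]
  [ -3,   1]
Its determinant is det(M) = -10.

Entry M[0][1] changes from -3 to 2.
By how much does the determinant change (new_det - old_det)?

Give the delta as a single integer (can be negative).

Cofactor C_01 = 3
Entry delta = 2 - -3 = 5
Det delta = entry_delta * cofactor = 5 * 3 = 15

Answer: 15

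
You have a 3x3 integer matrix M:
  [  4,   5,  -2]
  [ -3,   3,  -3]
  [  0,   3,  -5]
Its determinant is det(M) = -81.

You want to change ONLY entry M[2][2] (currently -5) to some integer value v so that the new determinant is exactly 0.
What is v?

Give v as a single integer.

det is linear in entry M[2][2]: det = old_det + (v - -5) * C_22
Cofactor C_22 = 27
Want det = 0: -81 + (v - -5) * 27 = 0
  (v - -5) = 81 / 27 = 3
  v = -5 + (3) = -2

Answer: -2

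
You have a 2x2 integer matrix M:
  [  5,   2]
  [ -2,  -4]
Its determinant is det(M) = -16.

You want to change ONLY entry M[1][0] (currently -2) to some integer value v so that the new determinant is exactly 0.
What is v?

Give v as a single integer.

det is linear in entry M[1][0]: det = old_det + (v - -2) * C_10
Cofactor C_10 = -2
Want det = 0: -16 + (v - -2) * -2 = 0
  (v - -2) = 16 / -2 = -8
  v = -2 + (-8) = -10

Answer: -10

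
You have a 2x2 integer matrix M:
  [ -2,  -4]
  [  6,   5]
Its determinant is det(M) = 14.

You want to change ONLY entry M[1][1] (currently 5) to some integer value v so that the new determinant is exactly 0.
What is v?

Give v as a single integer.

Answer: 12

Derivation:
det is linear in entry M[1][1]: det = old_det + (v - 5) * C_11
Cofactor C_11 = -2
Want det = 0: 14 + (v - 5) * -2 = 0
  (v - 5) = -14 / -2 = 7
  v = 5 + (7) = 12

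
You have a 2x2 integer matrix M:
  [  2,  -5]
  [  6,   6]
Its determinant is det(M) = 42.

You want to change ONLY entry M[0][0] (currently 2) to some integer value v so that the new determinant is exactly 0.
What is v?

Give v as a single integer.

Answer: -5

Derivation:
det is linear in entry M[0][0]: det = old_det + (v - 2) * C_00
Cofactor C_00 = 6
Want det = 0: 42 + (v - 2) * 6 = 0
  (v - 2) = -42 / 6 = -7
  v = 2 + (-7) = -5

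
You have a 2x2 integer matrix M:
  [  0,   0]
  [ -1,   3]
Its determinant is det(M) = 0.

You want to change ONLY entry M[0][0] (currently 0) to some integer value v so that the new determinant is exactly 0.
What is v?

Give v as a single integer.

det is linear in entry M[0][0]: det = old_det + (v - 0) * C_00
Cofactor C_00 = 3
Want det = 0: 0 + (v - 0) * 3 = 0
  (v - 0) = 0 / 3 = 0
  v = 0 + (0) = 0

Answer: 0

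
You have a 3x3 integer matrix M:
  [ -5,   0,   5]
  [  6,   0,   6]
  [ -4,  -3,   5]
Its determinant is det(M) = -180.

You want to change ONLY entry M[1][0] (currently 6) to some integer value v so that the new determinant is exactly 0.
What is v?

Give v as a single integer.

det is linear in entry M[1][0]: det = old_det + (v - 6) * C_10
Cofactor C_10 = -15
Want det = 0: -180 + (v - 6) * -15 = 0
  (v - 6) = 180 / -15 = -12
  v = 6 + (-12) = -6

Answer: -6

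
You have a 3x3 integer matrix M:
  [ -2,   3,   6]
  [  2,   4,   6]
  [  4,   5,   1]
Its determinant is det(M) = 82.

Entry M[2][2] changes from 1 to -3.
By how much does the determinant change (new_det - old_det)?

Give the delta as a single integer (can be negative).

Cofactor C_22 = -14
Entry delta = -3 - 1 = -4
Det delta = entry_delta * cofactor = -4 * -14 = 56

Answer: 56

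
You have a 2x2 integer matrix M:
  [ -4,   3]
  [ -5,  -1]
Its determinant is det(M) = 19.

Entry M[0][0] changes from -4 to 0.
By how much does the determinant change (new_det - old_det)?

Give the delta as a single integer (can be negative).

Cofactor C_00 = -1
Entry delta = 0 - -4 = 4
Det delta = entry_delta * cofactor = 4 * -1 = -4

Answer: -4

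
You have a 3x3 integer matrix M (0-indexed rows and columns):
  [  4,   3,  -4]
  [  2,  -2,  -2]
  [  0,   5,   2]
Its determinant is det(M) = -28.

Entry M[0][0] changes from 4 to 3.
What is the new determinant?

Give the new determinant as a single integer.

Answer: -34

Derivation:
det is linear in row 0: changing M[0][0] by delta changes det by delta * cofactor(0,0).
Cofactor C_00 = (-1)^(0+0) * minor(0,0) = 6
Entry delta = 3 - 4 = -1
Det delta = -1 * 6 = -6
New det = -28 + -6 = -34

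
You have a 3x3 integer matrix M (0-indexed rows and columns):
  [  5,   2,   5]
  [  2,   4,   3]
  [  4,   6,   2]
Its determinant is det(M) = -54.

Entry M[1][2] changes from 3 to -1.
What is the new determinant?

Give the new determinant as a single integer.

det is linear in row 1: changing M[1][2] by delta changes det by delta * cofactor(1,2).
Cofactor C_12 = (-1)^(1+2) * minor(1,2) = -22
Entry delta = -1 - 3 = -4
Det delta = -4 * -22 = 88
New det = -54 + 88 = 34

Answer: 34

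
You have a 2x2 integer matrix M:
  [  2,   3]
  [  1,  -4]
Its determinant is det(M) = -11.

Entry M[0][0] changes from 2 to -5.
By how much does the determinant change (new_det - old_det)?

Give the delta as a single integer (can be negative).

Cofactor C_00 = -4
Entry delta = -5 - 2 = -7
Det delta = entry_delta * cofactor = -7 * -4 = 28

Answer: 28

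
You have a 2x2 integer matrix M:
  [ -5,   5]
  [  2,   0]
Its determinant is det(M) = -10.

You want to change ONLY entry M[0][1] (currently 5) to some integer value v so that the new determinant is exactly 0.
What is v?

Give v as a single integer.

Answer: 0

Derivation:
det is linear in entry M[0][1]: det = old_det + (v - 5) * C_01
Cofactor C_01 = -2
Want det = 0: -10 + (v - 5) * -2 = 0
  (v - 5) = 10 / -2 = -5
  v = 5 + (-5) = 0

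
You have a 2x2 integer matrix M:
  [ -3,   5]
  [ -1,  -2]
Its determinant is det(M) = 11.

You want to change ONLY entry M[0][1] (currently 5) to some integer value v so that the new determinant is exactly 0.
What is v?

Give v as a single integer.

Answer: -6

Derivation:
det is linear in entry M[0][1]: det = old_det + (v - 5) * C_01
Cofactor C_01 = 1
Want det = 0: 11 + (v - 5) * 1 = 0
  (v - 5) = -11 / 1 = -11
  v = 5 + (-11) = -6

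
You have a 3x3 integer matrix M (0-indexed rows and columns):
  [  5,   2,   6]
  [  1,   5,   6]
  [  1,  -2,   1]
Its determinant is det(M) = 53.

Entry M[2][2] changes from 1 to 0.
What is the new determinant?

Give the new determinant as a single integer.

det is linear in row 2: changing M[2][2] by delta changes det by delta * cofactor(2,2).
Cofactor C_22 = (-1)^(2+2) * minor(2,2) = 23
Entry delta = 0 - 1 = -1
Det delta = -1 * 23 = -23
New det = 53 + -23 = 30

Answer: 30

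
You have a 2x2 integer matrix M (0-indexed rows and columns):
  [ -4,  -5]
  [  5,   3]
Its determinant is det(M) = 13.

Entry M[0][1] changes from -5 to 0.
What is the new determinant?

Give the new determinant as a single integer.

det is linear in row 0: changing M[0][1] by delta changes det by delta * cofactor(0,1).
Cofactor C_01 = (-1)^(0+1) * minor(0,1) = -5
Entry delta = 0 - -5 = 5
Det delta = 5 * -5 = -25
New det = 13 + -25 = -12

Answer: -12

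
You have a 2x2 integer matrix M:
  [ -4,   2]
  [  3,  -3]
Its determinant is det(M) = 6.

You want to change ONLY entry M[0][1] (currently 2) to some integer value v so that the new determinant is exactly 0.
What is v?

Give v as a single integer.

Answer: 4

Derivation:
det is linear in entry M[0][1]: det = old_det + (v - 2) * C_01
Cofactor C_01 = -3
Want det = 0: 6 + (v - 2) * -3 = 0
  (v - 2) = -6 / -3 = 2
  v = 2 + (2) = 4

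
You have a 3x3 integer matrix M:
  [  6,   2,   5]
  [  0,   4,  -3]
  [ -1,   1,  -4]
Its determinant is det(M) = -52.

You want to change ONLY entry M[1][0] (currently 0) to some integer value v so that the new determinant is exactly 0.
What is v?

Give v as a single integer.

det is linear in entry M[1][0]: det = old_det + (v - 0) * C_10
Cofactor C_10 = 13
Want det = 0: -52 + (v - 0) * 13 = 0
  (v - 0) = 52 / 13 = 4
  v = 0 + (4) = 4

Answer: 4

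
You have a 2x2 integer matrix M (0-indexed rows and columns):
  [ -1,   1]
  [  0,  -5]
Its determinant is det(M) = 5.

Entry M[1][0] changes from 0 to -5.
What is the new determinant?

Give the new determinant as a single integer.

Answer: 10

Derivation:
det is linear in row 1: changing M[1][0] by delta changes det by delta * cofactor(1,0).
Cofactor C_10 = (-1)^(1+0) * minor(1,0) = -1
Entry delta = -5 - 0 = -5
Det delta = -5 * -1 = 5
New det = 5 + 5 = 10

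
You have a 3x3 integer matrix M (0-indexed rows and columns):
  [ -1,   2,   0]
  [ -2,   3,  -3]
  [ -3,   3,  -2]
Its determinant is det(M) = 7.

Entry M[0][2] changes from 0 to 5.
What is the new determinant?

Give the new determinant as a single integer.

det is linear in row 0: changing M[0][2] by delta changes det by delta * cofactor(0,2).
Cofactor C_02 = (-1)^(0+2) * minor(0,2) = 3
Entry delta = 5 - 0 = 5
Det delta = 5 * 3 = 15
New det = 7 + 15 = 22

Answer: 22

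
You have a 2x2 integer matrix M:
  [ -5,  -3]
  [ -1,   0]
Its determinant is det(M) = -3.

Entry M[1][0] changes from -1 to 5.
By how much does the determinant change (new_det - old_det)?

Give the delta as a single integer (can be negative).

Cofactor C_10 = 3
Entry delta = 5 - -1 = 6
Det delta = entry_delta * cofactor = 6 * 3 = 18

Answer: 18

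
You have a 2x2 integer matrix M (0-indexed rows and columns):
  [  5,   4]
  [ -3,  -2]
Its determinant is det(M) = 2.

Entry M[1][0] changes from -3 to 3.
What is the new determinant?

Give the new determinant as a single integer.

Answer: -22

Derivation:
det is linear in row 1: changing M[1][0] by delta changes det by delta * cofactor(1,0).
Cofactor C_10 = (-1)^(1+0) * minor(1,0) = -4
Entry delta = 3 - -3 = 6
Det delta = 6 * -4 = -24
New det = 2 + -24 = -22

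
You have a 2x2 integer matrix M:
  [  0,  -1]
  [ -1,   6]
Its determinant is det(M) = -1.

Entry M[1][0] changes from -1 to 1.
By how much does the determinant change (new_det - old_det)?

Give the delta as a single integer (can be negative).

Cofactor C_10 = 1
Entry delta = 1 - -1 = 2
Det delta = entry_delta * cofactor = 2 * 1 = 2

Answer: 2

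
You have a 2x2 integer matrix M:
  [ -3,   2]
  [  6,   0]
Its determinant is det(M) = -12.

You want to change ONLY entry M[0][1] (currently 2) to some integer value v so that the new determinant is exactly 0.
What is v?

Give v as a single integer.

Answer: 0

Derivation:
det is linear in entry M[0][1]: det = old_det + (v - 2) * C_01
Cofactor C_01 = -6
Want det = 0: -12 + (v - 2) * -6 = 0
  (v - 2) = 12 / -6 = -2
  v = 2 + (-2) = 0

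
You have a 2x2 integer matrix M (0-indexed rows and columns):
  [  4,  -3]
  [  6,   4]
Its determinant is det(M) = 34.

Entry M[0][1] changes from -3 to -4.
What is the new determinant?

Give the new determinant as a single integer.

det is linear in row 0: changing M[0][1] by delta changes det by delta * cofactor(0,1).
Cofactor C_01 = (-1)^(0+1) * minor(0,1) = -6
Entry delta = -4 - -3 = -1
Det delta = -1 * -6 = 6
New det = 34 + 6 = 40

Answer: 40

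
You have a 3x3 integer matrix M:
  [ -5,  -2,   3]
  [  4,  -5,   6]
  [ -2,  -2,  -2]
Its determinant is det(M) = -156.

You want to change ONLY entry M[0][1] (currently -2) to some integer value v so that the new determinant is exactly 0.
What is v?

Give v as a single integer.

Answer: -41

Derivation:
det is linear in entry M[0][1]: det = old_det + (v - -2) * C_01
Cofactor C_01 = -4
Want det = 0: -156 + (v - -2) * -4 = 0
  (v - -2) = 156 / -4 = -39
  v = -2 + (-39) = -41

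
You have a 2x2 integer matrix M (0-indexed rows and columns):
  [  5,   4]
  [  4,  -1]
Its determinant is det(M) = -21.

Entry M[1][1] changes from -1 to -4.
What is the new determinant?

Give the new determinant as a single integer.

det is linear in row 1: changing M[1][1] by delta changes det by delta * cofactor(1,1).
Cofactor C_11 = (-1)^(1+1) * minor(1,1) = 5
Entry delta = -4 - -1 = -3
Det delta = -3 * 5 = -15
New det = -21 + -15 = -36

Answer: -36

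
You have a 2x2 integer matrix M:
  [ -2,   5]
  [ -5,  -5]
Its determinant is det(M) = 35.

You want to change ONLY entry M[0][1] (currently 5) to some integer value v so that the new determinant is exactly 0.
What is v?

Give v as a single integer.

det is linear in entry M[0][1]: det = old_det + (v - 5) * C_01
Cofactor C_01 = 5
Want det = 0: 35 + (v - 5) * 5 = 0
  (v - 5) = -35 / 5 = -7
  v = 5 + (-7) = -2

Answer: -2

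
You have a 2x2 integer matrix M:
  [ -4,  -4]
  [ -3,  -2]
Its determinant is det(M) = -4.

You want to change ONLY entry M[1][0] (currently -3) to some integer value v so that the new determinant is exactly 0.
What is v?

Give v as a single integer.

Answer: -2

Derivation:
det is linear in entry M[1][0]: det = old_det + (v - -3) * C_10
Cofactor C_10 = 4
Want det = 0: -4 + (v - -3) * 4 = 0
  (v - -3) = 4 / 4 = 1
  v = -3 + (1) = -2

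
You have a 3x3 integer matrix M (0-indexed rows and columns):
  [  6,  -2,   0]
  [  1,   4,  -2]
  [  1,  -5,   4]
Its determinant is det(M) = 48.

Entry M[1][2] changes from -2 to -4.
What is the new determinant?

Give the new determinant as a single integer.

Answer: -8

Derivation:
det is linear in row 1: changing M[1][2] by delta changes det by delta * cofactor(1,2).
Cofactor C_12 = (-1)^(1+2) * minor(1,2) = 28
Entry delta = -4 - -2 = -2
Det delta = -2 * 28 = -56
New det = 48 + -56 = -8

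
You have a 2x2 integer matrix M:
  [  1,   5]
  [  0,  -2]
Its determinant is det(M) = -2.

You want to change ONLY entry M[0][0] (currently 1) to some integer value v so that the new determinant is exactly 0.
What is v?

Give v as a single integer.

Answer: 0

Derivation:
det is linear in entry M[0][0]: det = old_det + (v - 1) * C_00
Cofactor C_00 = -2
Want det = 0: -2 + (v - 1) * -2 = 0
  (v - 1) = 2 / -2 = -1
  v = 1 + (-1) = 0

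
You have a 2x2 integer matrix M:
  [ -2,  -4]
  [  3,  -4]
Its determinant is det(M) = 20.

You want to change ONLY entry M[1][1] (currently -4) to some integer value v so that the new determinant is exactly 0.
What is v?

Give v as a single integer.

Answer: 6

Derivation:
det is linear in entry M[1][1]: det = old_det + (v - -4) * C_11
Cofactor C_11 = -2
Want det = 0: 20 + (v - -4) * -2 = 0
  (v - -4) = -20 / -2 = 10
  v = -4 + (10) = 6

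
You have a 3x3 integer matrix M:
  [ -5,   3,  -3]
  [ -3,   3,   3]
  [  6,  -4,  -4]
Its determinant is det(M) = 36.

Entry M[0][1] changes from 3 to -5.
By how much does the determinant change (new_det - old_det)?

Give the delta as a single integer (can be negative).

Cofactor C_01 = 6
Entry delta = -5 - 3 = -8
Det delta = entry_delta * cofactor = -8 * 6 = -48

Answer: -48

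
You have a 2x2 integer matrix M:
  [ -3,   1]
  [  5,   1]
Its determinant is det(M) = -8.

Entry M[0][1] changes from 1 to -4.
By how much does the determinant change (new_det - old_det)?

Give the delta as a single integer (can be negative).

Answer: 25

Derivation:
Cofactor C_01 = -5
Entry delta = -4 - 1 = -5
Det delta = entry_delta * cofactor = -5 * -5 = 25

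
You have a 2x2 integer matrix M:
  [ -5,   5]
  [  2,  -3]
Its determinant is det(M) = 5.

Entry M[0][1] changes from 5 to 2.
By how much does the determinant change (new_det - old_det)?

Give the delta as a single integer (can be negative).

Cofactor C_01 = -2
Entry delta = 2 - 5 = -3
Det delta = entry_delta * cofactor = -3 * -2 = 6

Answer: 6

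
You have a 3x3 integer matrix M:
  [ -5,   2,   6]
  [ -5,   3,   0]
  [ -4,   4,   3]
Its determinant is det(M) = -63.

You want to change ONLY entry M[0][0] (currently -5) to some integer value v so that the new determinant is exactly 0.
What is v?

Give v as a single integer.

det is linear in entry M[0][0]: det = old_det + (v - -5) * C_00
Cofactor C_00 = 9
Want det = 0: -63 + (v - -5) * 9 = 0
  (v - -5) = 63 / 9 = 7
  v = -5 + (7) = 2

Answer: 2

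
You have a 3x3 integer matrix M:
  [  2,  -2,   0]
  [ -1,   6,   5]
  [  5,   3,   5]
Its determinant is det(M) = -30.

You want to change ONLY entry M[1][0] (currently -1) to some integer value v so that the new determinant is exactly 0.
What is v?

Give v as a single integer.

Answer: 2

Derivation:
det is linear in entry M[1][0]: det = old_det + (v - -1) * C_10
Cofactor C_10 = 10
Want det = 0: -30 + (v - -1) * 10 = 0
  (v - -1) = 30 / 10 = 3
  v = -1 + (3) = 2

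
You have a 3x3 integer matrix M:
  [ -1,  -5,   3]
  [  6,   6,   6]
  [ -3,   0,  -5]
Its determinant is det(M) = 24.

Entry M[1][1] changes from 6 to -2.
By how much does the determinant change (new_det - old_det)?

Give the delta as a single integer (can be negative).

Answer: -112

Derivation:
Cofactor C_11 = 14
Entry delta = -2 - 6 = -8
Det delta = entry_delta * cofactor = -8 * 14 = -112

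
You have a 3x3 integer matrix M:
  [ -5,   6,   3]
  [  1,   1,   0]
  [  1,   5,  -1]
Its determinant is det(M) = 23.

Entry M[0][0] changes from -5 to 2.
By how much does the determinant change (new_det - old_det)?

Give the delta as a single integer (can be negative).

Answer: -7

Derivation:
Cofactor C_00 = -1
Entry delta = 2 - -5 = 7
Det delta = entry_delta * cofactor = 7 * -1 = -7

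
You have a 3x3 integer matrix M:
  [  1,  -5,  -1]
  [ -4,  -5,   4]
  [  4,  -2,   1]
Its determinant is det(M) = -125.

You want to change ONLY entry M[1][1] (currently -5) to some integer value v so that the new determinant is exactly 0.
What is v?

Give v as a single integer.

det is linear in entry M[1][1]: det = old_det + (v - -5) * C_11
Cofactor C_11 = 5
Want det = 0: -125 + (v - -5) * 5 = 0
  (v - -5) = 125 / 5 = 25
  v = -5 + (25) = 20

Answer: 20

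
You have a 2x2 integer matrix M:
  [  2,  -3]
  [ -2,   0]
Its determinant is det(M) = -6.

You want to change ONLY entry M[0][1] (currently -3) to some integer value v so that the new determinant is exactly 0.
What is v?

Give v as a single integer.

det is linear in entry M[0][1]: det = old_det + (v - -3) * C_01
Cofactor C_01 = 2
Want det = 0: -6 + (v - -3) * 2 = 0
  (v - -3) = 6 / 2 = 3
  v = -3 + (3) = 0

Answer: 0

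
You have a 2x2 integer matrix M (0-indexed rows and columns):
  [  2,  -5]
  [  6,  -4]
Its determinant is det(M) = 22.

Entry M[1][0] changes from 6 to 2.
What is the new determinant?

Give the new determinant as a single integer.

det is linear in row 1: changing M[1][0] by delta changes det by delta * cofactor(1,0).
Cofactor C_10 = (-1)^(1+0) * minor(1,0) = 5
Entry delta = 2 - 6 = -4
Det delta = -4 * 5 = -20
New det = 22 + -20 = 2

Answer: 2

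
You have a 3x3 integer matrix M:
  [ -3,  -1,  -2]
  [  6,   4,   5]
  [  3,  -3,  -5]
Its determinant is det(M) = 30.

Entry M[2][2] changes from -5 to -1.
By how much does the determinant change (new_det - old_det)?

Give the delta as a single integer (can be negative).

Cofactor C_22 = -6
Entry delta = -1 - -5 = 4
Det delta = entry_delta * cofactor = 4 * -6 = -24

Answer: -24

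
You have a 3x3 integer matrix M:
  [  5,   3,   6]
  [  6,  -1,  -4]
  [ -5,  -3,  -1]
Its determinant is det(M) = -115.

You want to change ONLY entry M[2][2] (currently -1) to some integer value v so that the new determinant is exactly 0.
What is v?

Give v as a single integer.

det is linear in entry M[2][2]: det = old_det + (v - -1) * C_22
Cofactor C_22 = -23
Want det = 0: -115 + (v - -1) * -23 = 0
  (v - -1) = 115 / -23 = -5
  v = -1 + (-5) = -6

Answer: -6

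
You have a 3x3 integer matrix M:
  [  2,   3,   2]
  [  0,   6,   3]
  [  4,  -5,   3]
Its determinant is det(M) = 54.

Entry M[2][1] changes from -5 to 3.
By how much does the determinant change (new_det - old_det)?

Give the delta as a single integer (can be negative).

Answer: -48

Derivation:
Cofactor C_21 = -6
Entry delta = 3 - -5 = 8
Det delta = entry_delta * cofactor = 8 * -6 = -48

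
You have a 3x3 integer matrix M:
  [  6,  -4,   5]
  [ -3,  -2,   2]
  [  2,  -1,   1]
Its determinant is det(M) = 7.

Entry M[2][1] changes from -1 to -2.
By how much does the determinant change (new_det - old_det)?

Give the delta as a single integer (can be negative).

Answer: 27

Derivation:
Cofactor C_21 = -27
Entry delta = -2 - -1 = -1
Det delta = entry_delta * cofactor = -1 * -27 = 27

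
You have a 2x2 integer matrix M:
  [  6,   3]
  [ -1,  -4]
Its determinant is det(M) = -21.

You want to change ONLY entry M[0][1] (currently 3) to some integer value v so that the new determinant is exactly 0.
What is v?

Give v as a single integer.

Answer: 24

Derivation:
det is linear in entry M[0][1]: det = old_det + (v - 3) * C_01
Cofactor C_01 = 1
Want det = 0: -21 + (v - 3) * 1 = 0
  (v - 3) = 21 / 1 = 21
  v = 3 + (21) = 24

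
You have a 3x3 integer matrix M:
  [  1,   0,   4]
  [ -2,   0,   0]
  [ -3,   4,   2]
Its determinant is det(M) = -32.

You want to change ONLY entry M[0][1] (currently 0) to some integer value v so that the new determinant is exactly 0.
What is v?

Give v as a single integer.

Answer: 8

Derivation:
det is linear in entry M[0][1]: det = old_det + (v - 0) * C_01
Cofactor C_01 = 4
Want det = 0: -32 + (v - 0) * 4 = 0
  (v - 0) = 32 / 4 = 8
  v = 0 + (8) = 8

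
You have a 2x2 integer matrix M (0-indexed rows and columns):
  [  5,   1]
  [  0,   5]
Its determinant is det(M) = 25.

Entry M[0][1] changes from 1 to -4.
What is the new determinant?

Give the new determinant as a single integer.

det is linear in row 0: changing M[0][1] by delta changes det by delta * cofactor(0,1).
Cofactor C_01 = (-1)^(0+1) * minor(0,1) = 0
Entry delta = -4 - 1 = -5
Det delta = -5 * 0 = 0
New det = 25 + 0 = 25

Answer: 25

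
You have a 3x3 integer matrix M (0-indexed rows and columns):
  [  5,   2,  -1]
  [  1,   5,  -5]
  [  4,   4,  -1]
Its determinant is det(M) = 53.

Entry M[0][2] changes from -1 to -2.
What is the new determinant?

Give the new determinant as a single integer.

Answer: 69

Derivation:
det is linear in row 0: changing M[0][2] by delta changes det by delta * cofactor(0,2).
Cofactor C_02 = (-1)^(0+2) * minor(0,2) = -16
Entry delta = -2 - -1 = -1
Det delta = -1 * -16 = 16
New det = 53 + 16 = 69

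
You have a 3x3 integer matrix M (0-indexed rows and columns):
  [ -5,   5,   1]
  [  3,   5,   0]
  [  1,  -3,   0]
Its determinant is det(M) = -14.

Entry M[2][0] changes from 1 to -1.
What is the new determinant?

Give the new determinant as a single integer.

det is linear in row 2: changing M[2][0] by delta changes det by delta * cofactor(2,0).
Cofactor C_20 = (-1)^(2+0) * minor(2,0) = -5
Entry delta = -1 - 1 = -2
Det delta = -2 * -5 = 10
New det = -14 + 10 = -4

Answer: -4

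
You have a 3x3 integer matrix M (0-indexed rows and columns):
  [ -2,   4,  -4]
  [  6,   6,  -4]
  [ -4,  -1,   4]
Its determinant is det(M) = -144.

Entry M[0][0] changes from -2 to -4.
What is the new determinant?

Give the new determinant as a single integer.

det is linear in row 0: changing M[0][0] by delta changes det by delta * cofactor(0,0).
Cofactor C_00 = (-1)^(0+0) * minor(0,0) = 20
Entry delta = -4 - -2 = -2
Det delta = -2 * 20 = -40
New det = -144 + -40 = -184

Answer: -184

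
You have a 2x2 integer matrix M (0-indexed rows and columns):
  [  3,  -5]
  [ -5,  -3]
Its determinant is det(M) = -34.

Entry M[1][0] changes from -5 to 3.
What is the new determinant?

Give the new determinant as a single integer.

Answer: 6

Derivation:
det is linear in row 1: changing M[1][0] by delta changes det by delta * cofactor(1,0).
Cofactor C_10 = (-1)^(1+0) * minor(1,0) = 5
Entry delta = 3 - -5 = 8
Det delta = 8 * 5 = 40
New det = -34 + 40 = 6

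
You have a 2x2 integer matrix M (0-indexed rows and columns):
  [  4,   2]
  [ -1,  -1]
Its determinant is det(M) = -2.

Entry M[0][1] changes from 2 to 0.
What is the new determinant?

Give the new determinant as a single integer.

Answer: -4

Derivation:
det is linear in row 0: changing M[0][1] by delta changes det by delta * cofactor(0,1).
Cofactor C_01 = (-1)^(0+1) * minor(0,1) = 1
Entry delta = 0 - 2 = -2
Det delta = -2 * 1 = -2
New det = -2 + -2 = -4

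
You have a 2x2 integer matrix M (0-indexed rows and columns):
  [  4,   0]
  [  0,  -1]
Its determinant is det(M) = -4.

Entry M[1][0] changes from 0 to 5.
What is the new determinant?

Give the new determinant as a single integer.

det is linear in row 1: changing M[1][0] by delta changes det by delta * cofactor(1,0).
Cofactor C_10 = (-1)^(1+0) * minor(1,0) = 0
Entry delta = 5 - 0 = 5
Det delta = 5 * 0 = 0
New det = -4 + 0 = -4

Answer: -4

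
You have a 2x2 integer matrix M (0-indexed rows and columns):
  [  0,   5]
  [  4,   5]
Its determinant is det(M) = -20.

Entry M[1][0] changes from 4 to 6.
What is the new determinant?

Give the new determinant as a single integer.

det is linear in row 1: changing M[1][0] by delta changes det by delta * cofactor(1,0).
Cofactor C_10 = (-1)^(1+0) * minor(1,0) = -5
Entry delta = 6 - 4 = 2
Det delta = 2 * -5 = -10
New det = -20 + -10 = -30

Answer: -30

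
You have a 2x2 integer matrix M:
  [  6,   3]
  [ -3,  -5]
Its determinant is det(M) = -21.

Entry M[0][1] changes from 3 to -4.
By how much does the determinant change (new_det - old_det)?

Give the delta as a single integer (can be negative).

Answer: -21

Derivation:
Cofactor C_01 = 3
Entry delta = -4 - 3 = -7
Det delta = entry_delta * cofactor = -7 * 3 = -21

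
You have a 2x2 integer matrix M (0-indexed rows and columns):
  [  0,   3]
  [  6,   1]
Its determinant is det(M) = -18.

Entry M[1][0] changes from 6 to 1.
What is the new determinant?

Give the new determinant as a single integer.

Answer: -3

Derivation:
det is linear in row 1: changing M[1][0] by delta changes det by delta * cofactor(1,0).
Cofactor C_10 = (-1)^(1+0) * minor(1,0) = -3
Entry delta = 1 - 6 = -5
Det delta = -5 * -3 = 15
New det = -18 + 15 = -3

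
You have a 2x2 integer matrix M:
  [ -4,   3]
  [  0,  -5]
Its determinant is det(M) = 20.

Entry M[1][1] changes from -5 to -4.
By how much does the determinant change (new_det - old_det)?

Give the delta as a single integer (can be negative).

Cofactor C_11 = -4
Entry delta = -4 - -5 = 1
Det delta = entry_delta * cofactor = 1 * -4 = -4

Answer: -4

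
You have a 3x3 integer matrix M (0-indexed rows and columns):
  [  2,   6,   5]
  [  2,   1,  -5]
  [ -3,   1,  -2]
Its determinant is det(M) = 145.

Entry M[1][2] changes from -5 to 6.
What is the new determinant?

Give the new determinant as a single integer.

Answer: -75

Derivation:
det is linear in row 1: changing M[1][2] by delta changes det by delta * cofactor(1,2).
Cofactor C_12 = (-1)^(1+2) * minor(1,2) = -20
Entry delta = 6 - -5 = 11
Det delta = 11 * -20 = -220
New det = 145 + -220 = -75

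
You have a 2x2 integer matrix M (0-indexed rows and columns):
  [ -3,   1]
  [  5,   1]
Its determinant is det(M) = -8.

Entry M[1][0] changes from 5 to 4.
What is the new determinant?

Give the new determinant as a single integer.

det is linear in row 1: changing M[1][0] by delta changes det by delta * cofactor(1,0).
Cofactor C_10 = (-1)^(1+0) * minor(1,0) = -1
Entry delta = 4 - 5 = -1
Det delta = -1 * -1 = 1
New det = -8 + 1 = -7

Answer: -7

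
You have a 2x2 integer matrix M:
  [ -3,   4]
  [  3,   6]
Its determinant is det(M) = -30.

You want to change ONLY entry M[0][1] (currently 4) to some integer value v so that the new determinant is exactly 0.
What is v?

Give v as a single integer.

det is linear in entry M[0][1]: det = old_det + (v - 4) * C_01
Cofactor C_01 = -3
Want det = 0: -30 + (v - 4) * -3 = 0
  (v - 4) = 30 / -3 = -10
  v = 4 + (-10) = -6

Answer: -6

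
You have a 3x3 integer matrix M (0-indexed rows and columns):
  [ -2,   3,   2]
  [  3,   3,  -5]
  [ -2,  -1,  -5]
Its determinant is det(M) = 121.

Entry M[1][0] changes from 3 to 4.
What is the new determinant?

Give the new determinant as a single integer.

det is linear in row 1: changing M[1][0] by delta changes det by delta * cofactor(1,0).
Cofactor C_10 = (-1)^(1+0) * minor(1,0) = 13
Entry delta = 4 - 3 = 1
Det delta = 1 * 13 = 13
New det = 121 + 13 = 134

Answer: 134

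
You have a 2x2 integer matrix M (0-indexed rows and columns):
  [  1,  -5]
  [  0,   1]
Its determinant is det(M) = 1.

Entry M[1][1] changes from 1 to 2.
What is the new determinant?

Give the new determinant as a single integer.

Answer: 2

Derivation:
det is linear in row 1: changing M[1][1] by delta changes det by delta * cofactor(1,1).
Cofactor C_11 = (-1)^(1+1) * minor(1,1) = 1
Entry delta = 2 - 1 = 1
Det delta = 1 * 1 = 1
New det = 1 + 1 = 2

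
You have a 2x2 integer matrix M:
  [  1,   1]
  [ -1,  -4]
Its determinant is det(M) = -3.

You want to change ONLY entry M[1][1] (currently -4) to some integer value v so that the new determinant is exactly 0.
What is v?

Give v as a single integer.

Answer: -1

Derivation:
det is linear in entry M[1][1]: det = old_det + (v - -4) * C_11
Cofactor C_11 = 1
Want det = 0: -3 + (v - -4) * 1 = 0
  (v - -4) = 3 / 1 = 3
  v = -4 + (3) = -1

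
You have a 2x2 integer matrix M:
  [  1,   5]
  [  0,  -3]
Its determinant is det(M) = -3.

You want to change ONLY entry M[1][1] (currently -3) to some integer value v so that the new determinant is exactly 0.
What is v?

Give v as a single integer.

det is linear in entry M[1][1]: det = old_det + (v - -3) * C_11
Cofactor C_11 = 1
Want det = 0: -3 + (v - -3) * 1 = 0
  (v - -3) = 3 / 1 = 3
  v = -3 + (3) = 0

Answer: 0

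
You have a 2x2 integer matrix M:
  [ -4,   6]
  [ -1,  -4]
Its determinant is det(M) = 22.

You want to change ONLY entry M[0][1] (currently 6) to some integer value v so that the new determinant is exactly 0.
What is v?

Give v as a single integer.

det is linear in entry M[0][1]: det = old_det + (v - 6) * C_01
Cofactor C_01 = 1
Want det = 0: 22 + (v - 6) * 1 = 0
  (v - 6) = -22 / 1 = -22
  v = 6 + (-22) = -16

Answer: -16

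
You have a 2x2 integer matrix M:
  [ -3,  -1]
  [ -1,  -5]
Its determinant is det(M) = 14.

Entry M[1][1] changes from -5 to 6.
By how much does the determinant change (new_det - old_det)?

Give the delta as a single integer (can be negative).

Answer: -33

Derivation:
Cofactor C_11 = -3
Entry delta = 6 - -5 = 11
Det delta = entry_delta * cofactor = 11 * -3 = -33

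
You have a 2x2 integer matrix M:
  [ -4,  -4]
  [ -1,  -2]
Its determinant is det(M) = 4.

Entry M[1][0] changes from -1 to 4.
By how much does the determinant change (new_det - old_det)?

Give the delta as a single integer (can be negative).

Answer: 20

Derivation:
Cofactor C_10 = 4
Entry delta = 4 - -1 = 5
Det delta = entry_delta * cofactor = 5 * 4 = 20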